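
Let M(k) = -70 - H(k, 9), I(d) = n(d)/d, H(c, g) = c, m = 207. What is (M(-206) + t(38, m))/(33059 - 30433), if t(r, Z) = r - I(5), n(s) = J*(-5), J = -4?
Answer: 85/1313 ≈ 0.064737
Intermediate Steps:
n(s) = 20 (n(s) = -4*(-5) = 20)
I(d) = 20/d
t(r, Z) = -4 + r (t(r, Z) = r - 20/5 = r - 1*4 = r - 4 = -4 + r)
M(k) = -70 - k
(M(-206) + t(38, m))/(33059 - 30433) = ((-70 - 1*(-206)) + (-4 + 38))/(33059 - 30433) = ((-70 + 206) + 34)/2626 = (136 + 34)*(1/2626) = 170*(1/2626) = 85/1313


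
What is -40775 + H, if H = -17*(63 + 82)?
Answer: -43240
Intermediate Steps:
H = -2465 (H = -17*145 = -2465)
-40775 + H = -40775 - 2465 = -43240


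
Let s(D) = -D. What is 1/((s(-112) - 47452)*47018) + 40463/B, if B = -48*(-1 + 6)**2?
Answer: -750532042273/22258321200 ≈ -33.719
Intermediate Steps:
B = -1200 (B = -48*5**2 = -48*25 = -1200)
1/((s(-112) - 47452)*47018) + 40463/B = 1/(-1*(-112) - 47452*47018) + 40463/(-1200) = (1/47018)/(112 - 47452) + 40463*(-1/1200) = (1/47018)/(-47340) - 40463/1200 = -1/47340*1/47018 - 40463/1200 = -1/2225832120 - 40463/1200 = -750532042273/22258321200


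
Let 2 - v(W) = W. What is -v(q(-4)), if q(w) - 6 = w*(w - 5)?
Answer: 40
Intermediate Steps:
q(w) = 6 + w*(-5 + w) (q(w) = 6 + w*(w - 5) = 6 + w*(-5 + w))
v(W) = 2 - W
-v(q(-4)) = -(2 - (6 + (-4)² - 5*(-4))) = -(2 - (6 + 16 + 20)) = -(2 - 1*42) = -(2 - 42) = -1*(-40) = 40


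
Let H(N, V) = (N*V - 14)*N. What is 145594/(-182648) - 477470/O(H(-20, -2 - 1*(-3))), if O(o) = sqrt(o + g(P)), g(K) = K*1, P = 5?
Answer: -72797/91324 - 95494*sqrt(685)/137 ≈ -18244.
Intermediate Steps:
H(N, V) = N*(-14 + N*V) (H(N, V) = (-14 + N*V)*N = N*(-14 + N*V))
g(K) = K
O(o) = sqrt(5 + o) (O(o) = sqrt(o + 5) = sqrt(5 + o))
145594/(-182648) - 477470/O(H(-20, -2 - 1*(-3))) = 145594/(-182648) - 477470/sqrt(5 - 20*(-14 - 20*(-2 - 1*(-3)))) = 145594*(-1/182648) - 477470/sqrt(5 - 20*(-14 - 20*(-2 + 3))) = -72797/91324 - 477470/sqrt(5 - 20*(-14 - 20*1)) = -72797/91324 - 477470/sqrt(5 - 20*(-14 - 20)) = -72797/91324 - 477470/sqrt(5 - 20*(-34)) = -72797/91324 - 477470/sqrt(5 + 680) = -72797/91324 - 477470*sqrt(685)/685 = -72797/91324 - 95494*sqrt(685)/137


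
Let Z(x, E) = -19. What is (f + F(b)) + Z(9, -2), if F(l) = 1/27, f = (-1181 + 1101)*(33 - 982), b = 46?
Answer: 2049328/27 ≈ 75901.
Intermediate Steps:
f = 75920 (f = -80*(-949) = 75920)
F(l) = 1/27
(f + F(b)) + Z(9, -2) = (75920 + 1/27) - 19 = 2049841/27 - 19 = 2049328/27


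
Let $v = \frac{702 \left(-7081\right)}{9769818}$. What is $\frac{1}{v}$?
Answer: $- \frac{1628303}{828477} \approx -1.9654$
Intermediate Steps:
$v = - \frac{828477}{1628303}$ ($v = \left(-4970862\right) \frac{1}{9769818} = - \frac{828477}{1628303} \approx -0.5088$)
$\frac{1}{v} = \frac{1}{- \frac{828477}{1628303}} = - \frac{1628303}{828477}$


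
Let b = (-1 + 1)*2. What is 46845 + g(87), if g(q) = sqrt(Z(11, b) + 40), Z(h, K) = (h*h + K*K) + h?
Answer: 46845 + 2*sqrt(43) ≈ 46858.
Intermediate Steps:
b = 0 (b = 0*2 = 0)
Z(h, K) = h + K**2 + h**2 (Z(h, K) = (h**2 + K**2) + h = (K**2 + h**2) + h = h + K**2 + h**2)
g(q) = 2*sqrt(43) (g(q) = sqrt((11 + 0**2 + 11**2) + 40) = sqrt((11 + 0 + 121) + 40) = sqrt(132 + 40) = sqrt(172) = 2*sqrt(43))
46845 + g(87) = 46845 + 2*sqrt(43)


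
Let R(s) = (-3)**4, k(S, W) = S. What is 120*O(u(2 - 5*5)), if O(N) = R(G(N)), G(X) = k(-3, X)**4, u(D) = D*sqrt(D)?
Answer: 9720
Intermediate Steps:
u(D) = D**(3/2)
G(X) = 81 (G(X) = (-3)**4 = 81)
R(s) = 81
O(N) = 81
120*O(u(2 - 5*5)) = 120*81 = 9720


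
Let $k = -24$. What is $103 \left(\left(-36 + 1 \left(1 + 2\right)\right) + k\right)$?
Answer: $-5871$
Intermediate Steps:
$103 \left(\left(-36 + 1 \left(1 + 2\right)\right) + k\right) = 103 \left(\left(-36 + 1 \left(1 + 2\right)\right) - 24\right) = 103 \left(\left(-36 + 1 \cdot 3\right) - 24\right) = 103 \left(\left(-36 + 3\right) - 24\right) = 103 \left(-33 - 24\right) = 103 \left(-57\right) = -5871$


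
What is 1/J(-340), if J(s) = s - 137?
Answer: -1/477 ≈ -0.0020964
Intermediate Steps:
J(s) = -137 + s
1/J(-340) = 1/(-137 - 340) = 1/(-477) = -1/477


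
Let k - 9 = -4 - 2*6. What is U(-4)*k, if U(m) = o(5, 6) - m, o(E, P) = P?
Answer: -70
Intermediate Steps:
k = -7 (k = 9 + (-4 - 2*6) = 9 + (-4 - 1*12) = 9 + (-4 - 12) = 9 - 16 = -7)
U(m) = 6 - m
U(-4)*k = (6 - 1*(-4))*(-7) = (6 + 4)*(-7) = 10*(-7) = -70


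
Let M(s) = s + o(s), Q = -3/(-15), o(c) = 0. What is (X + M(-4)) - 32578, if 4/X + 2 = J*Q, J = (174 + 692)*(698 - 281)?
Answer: -2941437791/90278 ≈ -32582.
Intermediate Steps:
Q = ⅕ (Q = -3*(-1/15) = ⅕ ≈ 0.20000)
J = 361122 (J = 866*417 = 361122)
X = 5/90278 (X = 4/(-2 + 361122*(⅕)) = 4/(-2 + 361122/5) = 4/(361112/5) = 4*(5/361112) = 5/90278 ≈ 5.5384e-5)
M(s) = s (M(s) = s + 0 = s)
(X + M(-4)) - 32578 = (5/90278 - 4) - 32578 = -361107/90278 - 32578 = -2941437791/90278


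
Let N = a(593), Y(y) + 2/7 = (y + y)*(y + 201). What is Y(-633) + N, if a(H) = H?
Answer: 3832533/7 ≈ 5.4751e+5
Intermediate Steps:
Y(y) = -2/7 + 2*y*(201 + y) (Y(y) = -2/7 + (y + y)*(y + 201) = -2/7 + (2*y)*(201 + y) = -2/7 + 2*y*(201 + y))
N = 593
Y(-633) + N = (-2/7 + 2*(-633)² + 402*(-633)) + 593 = (-2/7 + 2*400689 - 254466) + 593 = (-2/7 + 801378 - 254466) + 593 = 3828382/7 + 593 = 3832533/7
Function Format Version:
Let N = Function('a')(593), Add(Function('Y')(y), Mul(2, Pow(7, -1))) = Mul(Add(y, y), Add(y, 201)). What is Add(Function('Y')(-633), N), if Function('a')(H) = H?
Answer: Rational(3832533, 7) ≈ 5.4751e+5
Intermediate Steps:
Function('Y')(y) = Add(Rational(-2, 7), Mul(2, y, Add(201, y))) (Function('Y')(y) = Add(Rational(-2, 7), Mul(Add(y, y), Add(y, 201))) = Add(Rational(-2, 7), Mul(Mul(2, y), Add(201, y))) = Add(Rational(-2, 7), Mul(2, y, Add(201, y))))
N = 593
Add(Function('Y')(-633), N) = Add(Add(Rational(-2, 7), Mul(2, Pow(-633, 2)), Mul(402, -633)), 593) = Add(Add(Rational(-2, 7), Mul(2, 400689), -254466), 593) = Add(Add(Rational(-2, 7), 801378, -254466), 593) = Add(Rational(3828382, 7), 593) = Rational(3832533, 7)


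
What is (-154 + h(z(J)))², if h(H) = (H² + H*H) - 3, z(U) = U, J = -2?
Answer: 22201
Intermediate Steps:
h(H) = -3 + 2*H² (h(H) = (H² + H²) - 3 = 2*H² - 3 = -3 + 2*H²)
(-154 + h(z(J)))² = (-154 + (-3 + 2*(-2)²))² = (-154 + (-3 + 2*4))² = (-154 + (-3 + 8))² = (-154 + 5)² = (-149)² = 22201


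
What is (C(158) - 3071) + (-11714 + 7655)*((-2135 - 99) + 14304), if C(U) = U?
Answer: -48995043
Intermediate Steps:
(C(158) - 3071) + (-11714 + 7655)*((-2135 - 99) + 14304) = (158 - 3071) + (-11714 + 7655)*((-2135 - 99) + 14304) = -2913 - 4059*(-2234 + 14304) = -2913 - 4059*12070 = -2913 - 48992130 = -48995043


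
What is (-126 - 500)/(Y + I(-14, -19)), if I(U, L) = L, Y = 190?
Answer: -626/171 ≈ -3.6608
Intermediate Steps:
(-126 - 500)/(Y + I(-14, -19)) = (-126 - 500)/(190 - 19) = -626/171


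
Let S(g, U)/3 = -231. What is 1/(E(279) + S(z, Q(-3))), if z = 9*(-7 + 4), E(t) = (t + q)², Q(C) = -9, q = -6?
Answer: 1/73836 ≈ 1.3544e-5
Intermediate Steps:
E(t) = (-6 + t)² (E(t) = (t - 6)² = (-6 + t)²)
z = -27 (z = 9*(-3) = -27)
S(g, U) = -693 (S(g, U) = 3*(-231) = -693)
1/(E(279) + S(z, Q(-3))) = 1/((-6 + 279)² - 693) = 1/(273² - 693) = 1/(74529 - 693) = 1/73836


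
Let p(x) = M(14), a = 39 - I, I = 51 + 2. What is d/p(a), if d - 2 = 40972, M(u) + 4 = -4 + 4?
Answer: -20487/2 ≈ -10244.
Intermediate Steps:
M(u) = -4 (M(u) = -4 + (-4 + 4) = -4 + 0 = -4)
I = 53
a = -14 (a = 39 - 1*53 = 39 - 53 = -14)
p(x) = -4
d = 40974 (d = 2 + 40972 = 40974)
d/p(a) = 40974/(-4) = 40974*(-1/4) = -20487/2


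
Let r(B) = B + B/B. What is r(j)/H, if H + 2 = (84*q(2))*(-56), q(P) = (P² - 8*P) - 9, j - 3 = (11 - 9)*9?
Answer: 11/49391 ≈ 0.00022271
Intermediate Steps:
j = 21 (j = 3 + (11 - 9)*9 = 3 + 2*9 = 3 + 18 = 21)
q(P) = -9 + P² - 8*P
r(B) = 1 + B (r(B) = B + 1 = 1 + B)
H = 98782 (H = -2 + (84*(-9 + 2² - 8*2))*(-56) = -2 + (84*(-9 + 4 - 16))*(-56) = -2 + (84*(-21))*(-56) = -2 - 1764*(-56) = -2 + 98784 = 98782)
r(j)/H = (1 + 21)/98782 = 22*(1/98782) = 11/49391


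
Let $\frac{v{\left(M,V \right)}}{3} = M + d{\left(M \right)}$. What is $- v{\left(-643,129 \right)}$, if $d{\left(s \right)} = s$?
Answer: $3858$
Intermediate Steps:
$v{\left(M,V \right)} = 6 M$ ($v{\left(M,V \right)} = 3 \left(M + M\right) = 3 \cdot 2 M = 6 M$)
$- v{\left(-643,129 \right)} = - 6 \left(-643\right) = \left(-1\right) \left(-3858\right) = 3858$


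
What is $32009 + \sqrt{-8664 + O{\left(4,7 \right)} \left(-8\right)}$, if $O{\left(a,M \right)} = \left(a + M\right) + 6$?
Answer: $32009 + 20 i \sqrt{22} \approx 32009.0 + 93.808 i$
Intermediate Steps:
$O{\left(a,M \right)} = 6 + M + a$ ($O{\left(a,M \right)} = \left(M + a\right) + 6 = 6 + M + a$)
$32009 + \sqrt{-8664 + O{\left(4,7 \right)} \left(-8\right)} = 32009 + \sqrt{-8664 + \left(6 + 7 + 4\right) \left(-8\right)} = 32009 + \sqrt{-8664 + 17 \left(-8\right)} = 32009 + \sqrt{-8664 - 136} = 32009 + \sqrt{-8800} = 32009 + 20 i \sqrt{22}$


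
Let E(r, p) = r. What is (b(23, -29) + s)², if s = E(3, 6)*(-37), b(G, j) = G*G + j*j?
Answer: 1585081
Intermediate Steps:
b(G, j) = G² + j²
s = -111 (s = 3*(-37) = -111)
(b(23, -29) + s)² = ((23² + (-29)²) - 111)² = ((529 + 841) - 111)² = (1370 - 111)² = 1259² = 1585081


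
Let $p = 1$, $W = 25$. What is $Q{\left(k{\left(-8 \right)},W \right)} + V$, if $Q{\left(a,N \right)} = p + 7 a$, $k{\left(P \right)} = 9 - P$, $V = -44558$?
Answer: $-44438$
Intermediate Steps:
$Q{\left(a,N \right)} = 1 + 7 a$
$Q{\left(k{\left(-8 \right)},W \right)} + V = \left(1 + 7 \left(9 - -8\right)\right) - 44558 = \left(1 + 7 \left(9 + 8\right)\right) - 44558 = \left(1 + 7 \cdot 17\right) - 44558 = \left(1 + 119\right) - 44558 = 120 - 44558 = -44438$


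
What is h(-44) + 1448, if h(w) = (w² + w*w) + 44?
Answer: 5364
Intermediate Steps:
h(w) = 44 + 2*w² (h(w) = (w² + w²) + 44 = 2*w² + 44 = 44 + 2*w²)
h(-44) + 1448 = (44 + 2*(-44)²) + 1448 = (44 + 2*1936) + 1448 = (44 + 3872) + 1448 = 3916 + 1448 = 5364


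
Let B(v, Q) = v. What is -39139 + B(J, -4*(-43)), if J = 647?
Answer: -38492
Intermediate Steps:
-39139 + B(J, -4*(-43)) = -39139 + 647 = -38492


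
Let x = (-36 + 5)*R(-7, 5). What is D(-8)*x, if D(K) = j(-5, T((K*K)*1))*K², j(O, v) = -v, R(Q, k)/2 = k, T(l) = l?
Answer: 1269760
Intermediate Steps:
R(Q, k) = 2*k
D(K) = -K⁴ (D(K) = (-K*K)*K² = (-K²)*K² = -K⁴)
x = -310 (x = (-36 + 5)*(2*5) = -31*10 = -310)
D(-8)*x = -1*(-8)⁴*(-310) = -1*4096*(-310) = -4096*(-310) = 1269760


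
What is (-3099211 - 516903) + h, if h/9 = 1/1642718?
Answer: -5940255557843/1642718 ≈ -3.6161e+6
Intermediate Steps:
h = 9/1642718 ≈ 5.4787e-6
(-3099211 - 516903) + h = (-3099211 - 516903) + 9/1642718 = -3616114 + 9/1642718 = -5940255557843/1642718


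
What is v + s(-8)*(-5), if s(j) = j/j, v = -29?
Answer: -34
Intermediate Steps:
s(j) = 1
v + s(-8)*(-5) = -29 + 1*(-5) = -29 - 5 = -34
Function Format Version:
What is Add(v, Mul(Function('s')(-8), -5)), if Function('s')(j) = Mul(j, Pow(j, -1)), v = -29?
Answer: -34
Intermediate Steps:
Function('s')(j) = 1
Add(v, Mul(Function('s')(-8), -5)) = Add(-29, Mul(1, -5)) = Add(-29, -5) = -34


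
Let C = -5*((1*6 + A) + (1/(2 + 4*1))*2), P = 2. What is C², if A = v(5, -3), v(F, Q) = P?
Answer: 15625/9 ≈ 1736.1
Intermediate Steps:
v(F, Q) = 2
A = 2
C = -125/3 (C = -5*((1*6 + 2) + (1/(2 + 4*1))*2) = -5*((6 + 2) + (1/(2 + 4))*2) = -5*(8 + (1/6)*2) = -5*(8 + (1*(⅙))*2) = -5*(8 + (⅙)*2) = -5*(8 + ⅓) = -5*25/3 = -125/3 ≈ -41.667)
C² = (-125/3)² = 15625/9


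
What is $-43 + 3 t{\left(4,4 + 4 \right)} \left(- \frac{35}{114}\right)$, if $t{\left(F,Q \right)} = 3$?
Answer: $- \frac{1739}{38} \approx -45.763$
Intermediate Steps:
$-43 + 3 t{\left(4,4 + 4 \right)} \left(- \frac{35}{114}\right) = -43 + 3 \cdot 3 \left(- \frac{35}{114}\right) = -43 + 9 \left(\left(-35\right) \frac{1}{114}\right) = -43 + 9 \left(- \frac{35}{114}\right) = -43 - \frac{105}{38} = - \frac{1739}{38}$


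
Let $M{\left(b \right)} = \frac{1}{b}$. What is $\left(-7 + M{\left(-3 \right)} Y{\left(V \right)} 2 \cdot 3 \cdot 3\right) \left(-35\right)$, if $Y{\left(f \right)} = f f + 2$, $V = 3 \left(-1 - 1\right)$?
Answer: $8225$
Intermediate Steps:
$V = -6$ ($V = 3 \left(-2\right) = -6$)
$Y{\left(f \right)} = 2 + f^{2}$ ($Y{\left(f \right)} = f^{2} + 2 = 2 + f^{2}$)
$\left(-7 + M{\left(-3 \right)} Y{\left(V \right)} 2 \cdot 3 \cdot 3\right) \left(-35\right) = \left(-7 + \frac{2 + \left(-6\right)^{2}}{-3} \cdot 2 \cdot 3 \cdot 3\right) \left(-35\right) = \left(-7 + - \frac{2 + 36}{3} \cdot 6 \cdot 3\right) \left(-35\right) = \left(-7 + \left(- \frac{1}{3}\right) 38 \cdot 18\right) \left(-35\right) = \left(-7 - 228\right) \left(-35\right) = \left(-235\right) \left(-35\right) = 8225$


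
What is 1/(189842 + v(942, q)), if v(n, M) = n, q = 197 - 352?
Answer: 1/190784 ≈ 5.2415e-6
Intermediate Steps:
q = -155
1/(189842 + v(942, q)) = 1/(189842 + 942) = 1/190784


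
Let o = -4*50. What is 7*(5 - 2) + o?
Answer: -179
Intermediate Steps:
o = -200
7*(5 - 2) + o = 7*(5 - 2) - 200 = 7*3 - 200 = 21 - 200 = -179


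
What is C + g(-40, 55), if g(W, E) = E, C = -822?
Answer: -767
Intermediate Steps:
C + g(-40, 55) = -822 + 55 = -767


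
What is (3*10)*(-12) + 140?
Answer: -220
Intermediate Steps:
(3*10)*(-12) + 140 = 30*(-12) + 140 = -360 + 140 = -220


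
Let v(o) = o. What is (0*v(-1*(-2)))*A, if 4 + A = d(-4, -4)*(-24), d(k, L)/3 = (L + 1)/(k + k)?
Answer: 0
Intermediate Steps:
d(k, L) = 3*(1 + L)/(2*k) (d(k, L) = 3*((L + 1)/(k + k)) = 3*((1 + L)/((2*k))) = 3*((1 + L)*(1/(2*k))) = 3*((1 + L)/(2*k)) = 3*(1 + L)/(2*k))
A = -31 (A = -4 + ((3/2)*(1 - 4)/(-4))*(-24) = -4 + ((3/2)*(-1/4)*(-3))*(-24) = -4 + (9/8)*(-24) = -4 - 27 = -31)
(0*v(-1*(-2)))*A = (0*(-1*(-2)))*(-31) = (0*2)*(-31) = 0*(-31) = 0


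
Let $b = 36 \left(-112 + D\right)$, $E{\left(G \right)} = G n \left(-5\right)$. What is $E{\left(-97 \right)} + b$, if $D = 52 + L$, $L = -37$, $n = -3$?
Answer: $-4947$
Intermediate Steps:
$D = 15$ ($D = 52 - 37 = 15$)
$E{\left(G \right)} = 15 G$ ($E{\left(G \right)} = G \left(-3\right) \left(-5\right) = - 3 G \left(-5\right) = 15 G$)
$b = -3492$ ($b = 36 \left(-112 + 15\right) = 36 \left(-97\right) = -3492$)
$E{\left(-97 \right)} + b = 15 \left(-97\right) - 3492 = -1455 - 3492 = -4947$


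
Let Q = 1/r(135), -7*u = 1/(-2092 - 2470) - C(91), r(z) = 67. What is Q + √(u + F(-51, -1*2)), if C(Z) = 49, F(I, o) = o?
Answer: 1/67 + √5098933714/31934 ≈ 2.2510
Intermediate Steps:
u = 223539/31934 (u = -(1/(-2092 - 2470) - 1*49)/7 = -(1/(-4562) - 49)/7 = -(-1/4562 - 49)/7 = -⅐*(-223539/4562) = 223539/31934 ≈ 7.0000)
Q = 1/67 ≈ 0.014925
Q + √(u + F(-51, -1*2)) = 1/67 + √(223539/31934 - 1*2) = 1/67 + √(223539/31934 - 2) = 1/67 + √(159671/31934) = 1/67 + √5098933714/31934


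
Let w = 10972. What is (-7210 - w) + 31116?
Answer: 12934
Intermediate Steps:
(-7210 - w) + 31116 = (-7210 - 1*10972) + 31116 = (-7210 - 10972) + 31116 = -18182 + 31116 = 12934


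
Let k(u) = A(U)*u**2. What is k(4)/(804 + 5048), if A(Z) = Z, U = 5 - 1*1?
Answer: 16/1463 ≈ 0.010936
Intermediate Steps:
U = 4 (U = 5 - 1 = 4)
k(u) = 4*u**2
k(4)/(804 + 5048) = (4*4**2)/(804 + 5048) = (4*16)/5852 = 64*(1/5852) = 16/1463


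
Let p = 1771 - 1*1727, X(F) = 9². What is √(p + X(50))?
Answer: 5*√5 ≈ 11.180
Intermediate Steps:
X(F) = 81
p = 44 (p = 1771 - 1727 = 44)
√(p + X(50)) = √(44 + 81) = √125 = 5*√5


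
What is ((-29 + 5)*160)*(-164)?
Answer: 629760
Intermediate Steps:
((-29 + 5)*160)*(-164) = -24*160*(-164) = -3840*(-164) = 629760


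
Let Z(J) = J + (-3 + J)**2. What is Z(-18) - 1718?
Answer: -1295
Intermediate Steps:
Z(-18) - 1718 = (-18 + (-3 - 18)**2) - 1718 = (-18 + (-21)**2) - 1718 = (-18 + 441) - 1718 = 423 - 1718 = -1295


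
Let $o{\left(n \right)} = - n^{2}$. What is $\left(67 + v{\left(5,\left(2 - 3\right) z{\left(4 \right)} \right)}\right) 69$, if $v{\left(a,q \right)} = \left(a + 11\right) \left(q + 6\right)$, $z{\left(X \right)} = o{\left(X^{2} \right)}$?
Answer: $293871$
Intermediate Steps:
$z{\left(X \right)} = - X^{4}$ ($z{\left(X \right)} = - \left(X^{2}\right)^{2} = - X^{4}$)
$v{\left(a,q \right)} = \left(6 + q\right) \left(11 + a\right)$ ($v{\left(a,q \right)} = \left(11 + a\right) \left(6 + q\right) = \left(6 + q\right) \left(11 + a\right)$)
$\left(67 + v{\left(5,\left(2 - 3\right) z{\left(4 \right)} \right)}\right) 69 = \left(67 + \left(66 + 6 \cdot 5 + 11 \left(2 - 3\right) \left(- 4^{4}\right) + 5 \left(2 - 3\right) \left(- 4^{4}\right)\right)\right) 69 = \left(67 + \left(66 + 30 + 11 \left(- \left(-1\right) 256\right) + 5 \left(- \left(-1\right) 256\right)\right)\right) 69 = \left(67 + \left(66 + 30 + 11 \left(\left(-1\right) \left(-256\right)\right) + 5 \left(\left(-1\right) \left(-256\right)\right)\right)\right) 69 = \left(67 + \left(66 + 30 + 11 \cdot 256 + 5 \cdot 256\right)\right) 69 = \left(67 + \left(66 + 30 + 2816 + 1280\right)\right) 69 = \left(67 + 4192\right) 69 = 4259 \cdot 69 = 293871$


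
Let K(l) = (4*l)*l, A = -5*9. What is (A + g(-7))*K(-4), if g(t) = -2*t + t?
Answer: -2432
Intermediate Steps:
A = -45
K(l) = 4*l²
g(t) = -t
(A + g(-7))*K(-4) = (-45 - 1*(-7))*(4*(-4)²) = (-45 + 7)*(4*16) = -38*64 = -2432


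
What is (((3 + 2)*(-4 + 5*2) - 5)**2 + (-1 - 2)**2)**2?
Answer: 401956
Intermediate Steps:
(((3 + 2)*(-4 + 5*2) - 5)**2 + (-1 - 2)**2)**2 = ((5*(-4 + 10) - 5)**2 + (-3)**2)**2 = ((5*6 - 5)**2 + 9)**2 = ((30 - 5)**2 + 9)**2 = (25**2 + 9)**2 = (625 + 9)**2 = 634**2 = 401956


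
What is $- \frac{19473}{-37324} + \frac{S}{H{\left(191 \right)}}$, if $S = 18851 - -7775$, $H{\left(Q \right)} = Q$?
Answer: $\frac{997508167}{7128884} \approx 139.92$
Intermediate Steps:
$S = 26626$ ($S = 18851 + 7775 = 26626$)
$- \frac{19473}{-37324} + \frac{S}{H{\left(191 \right)}} = - \frac{19473}{-37324} + \frac{26626}{191} = \left(-19473\right) \left(- \frac{1}{37324}\right) + 26626 \cdot \frac{1}{191} = \frac{19473}{37324} + \frac{26626}{191} = \frac{997508167}{7128884}$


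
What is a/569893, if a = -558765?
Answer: -558765/569893 ≈ -0.98047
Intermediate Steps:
a/569893 = -558765/569893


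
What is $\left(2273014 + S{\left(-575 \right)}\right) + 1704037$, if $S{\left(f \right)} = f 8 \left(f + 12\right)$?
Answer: $6566851$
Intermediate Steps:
$S{\left(f \right)} = 8 f \left(12 + f\right)$
$\left(2273014 + S{\left(-575 \right)}\right) + 1704037 = \left(2273014 + 8 \left(-575\right) \left(12 - 575\right)\right) + 1704037 = \left(2273014 + 8 \left(-575\right) \left(-563\right)\right) + 1704037 = \left(2273014 + 2589800\right) + 1704037 = 4862814 + 1704037 = 6566851$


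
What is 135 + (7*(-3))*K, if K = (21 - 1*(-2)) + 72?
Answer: -1860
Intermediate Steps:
K = 95 (K = (21 + 2) + 72 = 23 + 72 = 95)
135 + (7*(-3))*K = 135 + (7*(-3))*95 = 135 - 21*95 = 135 - 1995 = -1860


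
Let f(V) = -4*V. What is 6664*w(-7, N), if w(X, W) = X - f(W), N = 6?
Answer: 113288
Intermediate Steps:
w(X, W) = X + 4*W (w(X, W) = X - (-4)*W = X + 4*W)
6664*w(-7, N) = 6664*(-7 + 4*6) = 6664*(-7 + 24) = 6664*17 = 113288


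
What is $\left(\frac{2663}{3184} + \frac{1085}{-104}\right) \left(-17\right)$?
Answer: $\frac{6752587}{41392} \approx 163.14$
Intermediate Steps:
$\left(\frac{2663}{3184} + \frac{1085}{-104}\right) \left(-17\right) = \left(2663 \cdot \frac{1}{3184} + 1085 \left(- \frac{1}{104}\right)\right) \left(-17\right) = \left(\frac{2663}{3184} - \frac{1085}{104}\right) \left(-17\right) = \left(- \frac{397211}{41392}\right) \left(-17\right) = \frac{6752587}{41392}$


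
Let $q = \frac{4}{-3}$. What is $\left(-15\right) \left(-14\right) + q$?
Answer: $\frac{626}{3} \approx 208.67$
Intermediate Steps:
$q = - \frac{4}{3}$ ($q = 4 \left(- \frac{1}{3}\right) = - \frac{4}{3} \approx -1.3333$)
$\left(-15\right) \left(-14\right) + q = \left(-15\right) \left(-14\right) - \frac{4}{3} = 210 - \frac{4}{3} = \frac{626}{3}$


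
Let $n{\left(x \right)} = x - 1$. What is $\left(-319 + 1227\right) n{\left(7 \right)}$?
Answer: $5448$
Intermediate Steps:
$n{\left(x \right)} = -1 + x$
$\left(-319 + 1227\right) n{\left(7 \right)} = \left(-319 + 1227\right) \left(-1 + 7\right) = 908 \cdot 6 = 5448$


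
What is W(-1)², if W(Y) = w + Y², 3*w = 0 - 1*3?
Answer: 0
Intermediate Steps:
w = -1 (w = (0 - 1*3)/3 = (0 - 3)/3 = (⅓)*(-3) = -1)
W(Y) = -1 + Y²
W(-1)² = (-1 + (-1)²)² = (-1 + 1)² = 0² = 0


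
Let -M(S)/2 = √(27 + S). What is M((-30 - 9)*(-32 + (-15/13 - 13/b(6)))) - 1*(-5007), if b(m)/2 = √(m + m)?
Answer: 5007 - √(5280 + 169*√3) ≈ 4932.4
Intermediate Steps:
b(m) = 2*√2*√m (b(m) = 2*√(m + m) = 2*√(2*m) = 2*(√2*√m) = 2*√2*√m)
M(S) = -2*√(27 + S)
M((-30 - 9)*(-32 + (-15/13 - 13/b(6)))) - 1*(-5007) = -2*√(27 + (-30 - 9)*(-32 + (-15/13 - 13*√3/12))) - 1*(-5007) = -2*√(27 - 39*(-32 + (-15*1/13 - 13*√3/12))) + 5007 = -2*√(27 - 39*(-32 + (-15/13 - 13*√3/12))) + 5007 = -2*√(27 - 39*(-431/13 - 13*√3/12)) + 5007 = -2*√(27 + (1293 + 169*√3/4)) + 5007 = -2*√(1320 + 169*√3/4) + 5007 = 5007 - 2*√(1320 + 169*√3/4)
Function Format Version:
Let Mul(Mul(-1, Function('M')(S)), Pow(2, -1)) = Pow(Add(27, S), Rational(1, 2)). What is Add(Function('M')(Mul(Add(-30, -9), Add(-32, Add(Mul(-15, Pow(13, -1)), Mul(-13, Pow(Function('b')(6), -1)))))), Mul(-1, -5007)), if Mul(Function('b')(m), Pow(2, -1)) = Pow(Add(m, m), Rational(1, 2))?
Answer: Add(5007, Mul(-1, Pow(Add(5280, Mul(169, Pow(3, Rational(1, 2)))), Rational(1, 2)))) ≈ 4932.4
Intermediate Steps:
Function('b')(m) = Mul(2, Pow(2, Rational(1, 2)), Pow(m, Rational(1, 2))) (Function('b')(m) = Mul(2, Pow(Add(m, m), Rational(1, 2))) = Mul(2, Pow(Mul(2, m), Rational(1, 2))) = Mul(2, Mul(Pow(2, Rational(1, 2)), Pow(m, Rational(1, 2)))) = Mul(2, Pow(2, Rational(1, 2)), Pow(m, Rational(1, 2))))
Function('M')(S) = Mul(-2, Pow(Add(27, S), Rational(1, 2)))
Add(Function('M')(Mul(Add(-30, -9), Add(-32, Add(Mul(-15, Pow(13, -1)), Mul(-13, Pow(Function('b')(6), -1)))))), Mul(-1, -5007)) = Add(Mul(-2, Pow(Add(27, Mul(Add(-30, -9), Add(-32, Add(Mul(-15, Pow(13, -1)), Mul(-13, Pow(Mul(2, Pow(2, Rational(1, 2)), Pow(6, Rational(1, 2))), -1)))))), Rational(1, 2))), Mul(-1, -5007)) = Add(Mul(-2, Pow(Add(27, Mul(-39, Add(-32, Add(Mul(-15, Rational(1, 13)), Mul(-13, Pow(Mul(4, Pow(3, Rational(1, 2))), -1)))))), Rational(1, 2))), 5007) = Add(Mul(-2, Pow(Add(27, Mul(-39, Add(-32, Add(Rational(-15, 13), Mul(-13, Mul(Rational(1, 12), Pow(3, Rational(1, 2)))))))), Rational(1, 2))), 5007) = Add(Mul(-2, Pow(Add(27, Mul(-39, Add(-32, Add(Rational(-15, 13), Mul(Rational(-13, 12), Pow(3, Rational(1, 2))))))), Rational(1, 2))), 5007) = Add(Mul(-2, Pow(Add(27, Mul(-39, Add(Rational(-431, 13), Mul(Rational(-13, 12), Pow(3, Rational(1, 2)))))), Rational(1, 2))), 5007) = Add(Mul(-2, Pow(Add(27, Add(1293, Mul(Rational(169, 4), Pow(3, Rational(1, 2))))), Rational(1, 2))), 5007) = Add(Mul(-2, Pow(Add(1320, Mul(Rational(169, 4), Pow(3, Rational(1, 2)))), Rational(1, 2))), 5007) = Add(5007, Mul(-2, Pow(Add(1320, Mul(Rational(169, 4), Pow(3, Rational(1, 2)))), Rational(1, 2))))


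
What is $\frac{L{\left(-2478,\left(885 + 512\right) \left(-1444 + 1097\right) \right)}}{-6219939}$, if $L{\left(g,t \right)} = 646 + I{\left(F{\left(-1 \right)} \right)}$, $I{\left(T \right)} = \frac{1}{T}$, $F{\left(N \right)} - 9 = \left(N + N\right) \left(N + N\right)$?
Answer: $- \frac{8399}{80859207} \approx -0.00010387$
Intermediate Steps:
$F{\left(N \right)} = 9 + 4 N^{2}$ ($F{\left(N \right)} = 9 + \left(N + N\right) \left(N + N\right) = 9 + 2 N 2 N = 9 + 4 N^{2}$)
$L{\left(g,t \right)} = \frac{8399}{13}$ ($L{\left(g,t \right)} = 646 + \frac{1}{9 + 4 \left(-1\right)^{2}} = 646 + \frac{1}{9 + 4 \cdot 1} = 646 + \frac{1}{9 + 4} = 646 + \frac{1}{13} = \frac{8399}{13}$)
$\frac{L{\left(-2478,\left(885 + 512\right) \left(-1444 + 1097\right) \right)}}{-6219939} = \frac{8399}{13 \left(-6219939\right)} = \frac{8399}{13} \left(- \frac{1}{6219939}\right) = - \frac{8399}{80859207}$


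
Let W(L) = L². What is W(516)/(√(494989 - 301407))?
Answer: 133128*√193582/96791 ≈ 605.16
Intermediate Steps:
W(516)/(√(494989 - 301407)) = 516²/(√(494989 - 301407)) = 266256/(√193582) = 266256*(√193582/193582) = 133128*√193582/96791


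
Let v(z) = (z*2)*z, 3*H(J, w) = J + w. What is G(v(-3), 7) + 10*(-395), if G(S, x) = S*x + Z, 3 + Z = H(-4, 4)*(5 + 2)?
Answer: -3827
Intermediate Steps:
H(J, w) = J/3 + w/3 (H(J, w) = (J + w)/3 = J/3 + w/3)
Z = -3 (Z = -3 + ((⅓)*(-4) + (⅓)*4)*(5 + 2) = -3 + (-4/3 + 4/3)*7 = -3 + 0*7 = -3 + 0 = -3)
v(z) = 2*z² (v(z) = (2*z)*z = 2*z²)
G(S, x) = -3 + S*x (G(S, x) = S*x - 3 = -3 + S*x)
G(v(-3), 7) + 10*(-395) = (-3 + (2*(-3)²)*7) + 10*(-395) = (-3 + (2*9)*7) - 3950 = (-3 + 18*7) - 3950 = (-3 + 126) - 3950 = 123 - 3950 = -3827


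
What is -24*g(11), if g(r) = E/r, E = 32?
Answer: -768/11 ≈ -69.818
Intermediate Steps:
g(r) = 32/r
-24*g(11) = -768/11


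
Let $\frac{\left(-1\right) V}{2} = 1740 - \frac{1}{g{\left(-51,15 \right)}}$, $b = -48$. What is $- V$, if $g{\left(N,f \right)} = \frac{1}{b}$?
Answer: $3576$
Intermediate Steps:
$g{\left(N,f \right)} = - \frac{1}{48}$ ($g{\left(N,f \right)} = \frac{1}{-48} = - \frac{1}{48}$)
$V = -3576$ ($V = - 2 \left(1740 - \frac{1}{- \frac{1}{48}}\right) = - 2 \left(1740 - -48\right) = - 2 \left(1740 + 48\right) = \left(-2\right) 1788 = -3576$)
$- V = \left(-1\right) \left(-3576\right) = 3576$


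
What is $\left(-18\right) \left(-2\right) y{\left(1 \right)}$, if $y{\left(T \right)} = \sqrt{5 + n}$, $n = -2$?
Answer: $36 \sqrt{3} \approx 62.354$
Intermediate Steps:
$y{\left(T \right)} = \sqrt{3}$ ($y{\left(T \right)} = \sqrt{5 - 2} = \sqrt{3}$)
$\left(-18\right) \left(-2\right) y{\left(1 \right)} = \left(-18\right) \left(-2\right) \sqrt{3} = 36 \sqrt{3}$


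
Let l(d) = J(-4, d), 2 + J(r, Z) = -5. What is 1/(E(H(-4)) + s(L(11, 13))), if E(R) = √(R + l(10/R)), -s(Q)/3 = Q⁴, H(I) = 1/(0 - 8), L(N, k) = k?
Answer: -228488/19577537323 - 2*I*√114/58732611969 ≈ -1.1671e-5 - 3.6358e-10*I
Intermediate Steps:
H(I) = -⅛ (H(I) = 1/(-8) = -⅛)
J(r, Z) = -7 (J(r, Z) = -2 - 5 = -7)
l(d) = -7
s(Q) = -3*Q⁴
E(R) = √(-7 + R) (E(R) = √(R - 7) = √(-7 + R))
1/(E(H(-4)) + s(L(11, 13))) = 1/(√(-7 - ⅛) - 3*13⁴) = 1/(√(-57/8) - 3*28561) = 1/(I*√114/4 - 85683) = 1/(-85683 + I*√114/4)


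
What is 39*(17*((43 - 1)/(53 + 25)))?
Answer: 357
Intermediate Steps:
39*(17*((43 - 1)/(53 + 25))) = 39*(17*(42/78)) = 39*(17*(42*(1/78))) = 39*(17*(7/13)) = 39*(119/13) = 357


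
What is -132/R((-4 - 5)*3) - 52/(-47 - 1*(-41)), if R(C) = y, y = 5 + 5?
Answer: -68/15 ≈ -4.5333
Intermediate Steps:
y = 10
R(C) = 10
-132/R((-4 - 5)*3) - 52/(-47 - 1*(-41)) = -132/10 - 52/(-47 - 1*(-41)) = -132*⅒ - 52/(-47 + 41) = -66/5 - 52/(-6) = -66/5 - 52*(-⅙) = -66/5 + 26/3 = -68/15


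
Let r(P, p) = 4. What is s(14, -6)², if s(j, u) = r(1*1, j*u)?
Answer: 16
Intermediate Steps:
s(j, u) = 4
s(14, -6)² = 4² = 16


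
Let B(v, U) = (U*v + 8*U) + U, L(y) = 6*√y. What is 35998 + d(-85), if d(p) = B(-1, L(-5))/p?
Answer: 35998 - 48*I*√5/85 ≈ 35998.0 - 1.2627*I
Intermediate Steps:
B(v, U) = 9*U + U*v (B(v, U) = (8*U + U*v) + U = 9*U + U*v)
d(p) = 48*I*√5/p (d(p) = ((6*√(-5))*(9 - 1))/p = ((6*(I*√5))*8)/p = ((6*I*√5)*8)/p = (48*I*√5)/p = 48*I*√5/p)
35998 + d(-85) = 35998 + 48*I*√5/(-85) = 35998 + 48*I*√5*(-1/85) = 35998 - 48*I*√5/85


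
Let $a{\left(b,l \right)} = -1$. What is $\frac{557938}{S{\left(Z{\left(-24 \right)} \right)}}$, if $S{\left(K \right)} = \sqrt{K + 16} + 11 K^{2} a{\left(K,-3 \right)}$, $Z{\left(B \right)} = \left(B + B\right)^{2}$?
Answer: $- \frac{2036214816768}{213105808244591} - \frac{278969 \sqrt{145}}{426211616489182} \approx -0.009555$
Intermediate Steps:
$Z{\left(B \right)} = 4 B^{2}$ ($Z{\left(B \right)} = \left(2 B\right)^{2} = 4 B^{2}$)
$S{\left(K \right)} = \sqrt{16 + K} - 11 K^{2}$ ($S{\left(K \right)} = \sqrt{K + 16} + 11 K^{2} \left(-1\right) = \sqrt{16 + K} - 11 K^{2}$)
$\frac{557938}{S{\left(Z{\left(-24 \right)} \right)}} = \frac{557938}{\sqrt{16 + 4 \left(-24\right)^{2}} - 11 \left(4 \left(-24\right)^{2}\right)^{2}} = \frac{557938}{\sqrt{16 + 4 \cdot 576} - 11 \left(4 \cdot 576\right)^{2}} = \frac{557938}{\sqrt{16 + 2304} - 11 \cdot 2304^{2}} = \frac{557938}{\sqrt{2320} - 58392576} = \frac{557938}{4 \sqrt{145} - 58392576} = \frac{557938}{-58392576 + 4 \sqrt{145}}$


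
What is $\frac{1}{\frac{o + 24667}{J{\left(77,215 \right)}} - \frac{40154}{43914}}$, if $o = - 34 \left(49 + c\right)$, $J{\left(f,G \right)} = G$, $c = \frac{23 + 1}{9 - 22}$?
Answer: $\frac{4720755}{502094626} \approx 0.0094021$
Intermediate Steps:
$c = - \frac{24}{13}$ ($c = \frac{24}{-13} = 24 \left(- \frac{1}{13}\right) = - \frac{24}{13} \approx -1.8462$)
$o = - \frac{20842}{13}$ ($o = - 34 \left(49 - \frac{24}{13}\right) = \left(-34\right) \frac{613}{13} = - \frac{20842}{13} \approx -1603.2$)
$\frac{1}{\frac{o + 24667}{J{\left(77,215 \right)}} - \frac{40154}{43914}} = \frac{1}{\frac{- \frac{20842}{13} + 24667}{215} - \frac{40154}{43914}} = \frac{1}{\frac{299829}{13} \cdot \frac{1}{215} - \frac{20077}{21957}} = \frac{1}{\frac{299829}{2795} - \frac{20077}{21957}} = \frac{1}{\frac{502094626}{4720755}} = \frac{4720755}{502094626}$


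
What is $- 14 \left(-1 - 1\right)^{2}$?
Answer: $-56$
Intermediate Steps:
$- 14 \left(-1 - 1\right)^{2} = - 14 \left(-2\right)^{2} = \left(-14\right) 4 = -56$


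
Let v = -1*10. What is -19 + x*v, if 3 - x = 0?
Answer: -49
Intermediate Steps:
v = -10
x = 3 (x = 3 - 1*0 = 3 + 0 = 3)
-19 + x*v = -19 + 3*(-10) = -19 - 30 = -49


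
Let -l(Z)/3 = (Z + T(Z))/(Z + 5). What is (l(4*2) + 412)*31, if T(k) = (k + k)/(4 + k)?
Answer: 165168/13 ≈ 12705.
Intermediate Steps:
T(k) = 2*k/(4 + k) (T(k) = (2*k)/(4 + k) = 2*k/(4 + k))
l(Z) = -3*(Z + 2*Z/(4 + Z))/(5 + Z) (l(Z) = -3*(Z + 2*Z/(4 + Z))/(Z + 5) = -3*(Z + 2*Z/(4 + Z))/(5 + Z))
(l(4*2) + 412)*31 = (3*(4*2)*(-6 - 4*2)/((4 + 4*2)*(5 + 4*2)) + 412)*31 = (3*8*(-6 - 1*8)/((4 + 8)*(5 + 8)) + 412)*31 = (3*8*(-6 - 8)/(12*13) + 412)*31 = (3*8*(1/12)*(1/13)*(-14) + 412)*31 = (-28/13 + 412)*31 = (5328/13)*31 = 165168/13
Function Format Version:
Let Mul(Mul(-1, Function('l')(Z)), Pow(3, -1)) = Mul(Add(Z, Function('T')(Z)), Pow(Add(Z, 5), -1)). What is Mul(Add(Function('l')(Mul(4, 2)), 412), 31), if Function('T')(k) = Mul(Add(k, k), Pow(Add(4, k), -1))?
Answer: Rational(165168, 13) ≈ 12705.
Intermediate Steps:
Function('T')(k) = Mul(2, k, Pow(Add(4, k), -1)) (Function('T')(k) = Mul(Mul(2, k), Pow(Add(4, k), -1)) = Mul(2, k, Pow(Add(4, k), -1)))
Function('l')(Z) = Mul(-3, Pow(Add(5, Z), -1), Add(Z, Mul(2, Z, Pow(Add(4, Z), -1)))) (Function('l')(Z) = Mul(-3, Mul(Add(Z, Mul(2, Z, Pow(Add(4, Z), -1))), Pow(Add(Z, 5), -1))) = Mul(-3, Mul(Add(Z, Mul(2, Z, Pow(Add(4, Z), -1))), Pow(Add(5, Z), -1))) = Mul(-3, Mul(Pow(Add(5, Z), -1), Add(Z, Mul(2, Z, Pow(Add(4, Z), -1))))) = Mul(-3, Pow(Add(5, Z), -1), Add(Z, Mul(2, Z, Pow(Add(4, Z), -1)))))
Mul(Add(Function('l')(Mul(4, 2)), 412), 31) = Mul(Add(Mul(3, Mul(4, 2), Pow(Add(4, Mul(4, 2)), -1), Pow(Add(5, Mul(4, 2)), -1), Add(-6, Mul(-1, Mul(4, 2)))), 412), 31) = Mul(Add(Mul(3, 8, Pow(Add(4, 8), -1), Pow(Add(5, 8), -1), Add(-6, Mul(-1, 8))), 412), 31) = Mul(Add(Mul(3, 8, Pow(12, -1), Pow(13, -1), Add(-6, -8)), 412), 31) = Mul(Add(Mul(3, 8, Rational(1, 12), Rational(1, 13), -14), 412), 31) = Mul(Add(Rational(-28, 13), 412), 31) = Mul(Rational(5328, 13), 31) = Rational(165168, 13)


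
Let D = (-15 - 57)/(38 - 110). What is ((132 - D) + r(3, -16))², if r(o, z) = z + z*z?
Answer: 137641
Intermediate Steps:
D = 1 (D = -72/(-72) = -72*(-1/72) = 1)
r(o, z) = z + z²
((132 - D) + r(3, -16))² = ((132 - 1*1) - 16*(1 - 16))² = ((132 - 1) - 16*(-15))² = (131 + 240)² = 371² = 137641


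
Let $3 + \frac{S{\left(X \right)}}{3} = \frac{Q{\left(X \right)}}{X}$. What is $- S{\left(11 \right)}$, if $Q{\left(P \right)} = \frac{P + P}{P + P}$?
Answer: $\frac{96}{11} \approx 8.7273$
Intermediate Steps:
$Q{\left(P \right)} = 1$ ($Q{\left(P \right)} = \frac{2 P}{2 P} = 2 P \frac{1}{2 P} = 1$)
$S{\left(X \right)} = -9 + \frac{3}{X}$ ($S{\left(X \right)} = -9 + 3 \cdot 1 \frac{1}{X} = -9 + \frac{3}{X}$)
$- S{\left(11 \right)} = - (-9 + \frac{3}{11}) = \left(-1\right) \left(- \frac{96}{11}\right) = \frac{96}{11}$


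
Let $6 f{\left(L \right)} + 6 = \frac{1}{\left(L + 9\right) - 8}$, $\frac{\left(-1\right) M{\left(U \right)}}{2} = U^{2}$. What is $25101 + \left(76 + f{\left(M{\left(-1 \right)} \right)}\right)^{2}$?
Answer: $\frac{1105237}{36} \approx 30701.0$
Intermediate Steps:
$M{\left(U \right)} = - 2 U^{2}$
$f{\left(L \right)} = -1 + \frac{1}{6 \left(1 + L\right)}$ ($f{\left(L \right)} = -1 + \frac{1}{6 \left(\left(L + 9\right) - 8\right)} = -1 + \frac{1}{6 \left(\left(9 + L\right) - 8\right)} = -1 + \frac{1}{6 \left(1 + L\right)}$)
$25101 + \left(76 + f{\left(M{\left(-1 \right)} \right)}\right)^{2} = 25101 + \left(76 + \frac{- \frac{5}{6} - - 2 \left(-1\right)^{2}}{1 - 2 \left(-1\right)^{2}}\right)^{2} = 25101 + \left(76 + \frac{- \frac{5}{6} - \left(-2\right) 1}{1 - 2}\right)^{2} = 25101 + \left(76 + \frac{- \frac{5}{6} - -2}{1 - 2}\right)^{2} = 25101 + \left(76 + \frac{- \frac{5}{6} + 2}{-1}\right)^{2} = 25101 + \left(76 - \frac{7}{6}\right)^{2} = 25101 + \left(\frac{449}{6}\right)^{2} = 25101 + \frac{201601}{36} = \frac{1105237}{36}$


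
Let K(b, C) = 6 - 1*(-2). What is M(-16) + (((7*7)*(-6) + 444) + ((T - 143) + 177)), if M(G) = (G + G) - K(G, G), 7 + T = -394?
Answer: -257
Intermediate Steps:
T = -401 (T = -7 - 394 = -401)
K(b, C) = 8 (K(b, C) = 6 + 2 = 8)
M(G) = -8 + 2*G (M(G) = (G + G) - 1*8 = 2*G - 8 = -8 + 2*G)
M(-16) + (((7*7)*(-6) + 444) + ((T - 143) + 177)) = (-8 + 2*(-16)) + (((7*7)*(-6) + 444) + ((-401 - 143) + 177)) = (-8 - 32) + ((49*(-6) + 444) + (-544 + 177)) = -40 + ((-294 + 444) - 367) = -40 + (150 - 367) = -40 - 217 = -257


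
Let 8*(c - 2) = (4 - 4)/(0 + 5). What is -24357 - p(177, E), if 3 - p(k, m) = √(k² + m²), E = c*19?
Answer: -24360 + √32773 ≈ -24179.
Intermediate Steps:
c = 2 (c = 2 + ((4 - 4)/(0 + 5))/8 = 2 + (0/5)/8 = 2 + (0*(⅕))/8 = 2 + (⅛)*0 = 2 + 0 = 2)
E = 38 (E = 2*19 = 38)
p(k, m) = 3 - √(k² + m²)
-24357 - p(177, E) = -24357 - (3 - √(177² + 38²)) = -24357 - (3 - √(31329 + 1444)) = -24357 - (3 - √32773) = -24357 + (-3 + √32773) = -24360 + √32773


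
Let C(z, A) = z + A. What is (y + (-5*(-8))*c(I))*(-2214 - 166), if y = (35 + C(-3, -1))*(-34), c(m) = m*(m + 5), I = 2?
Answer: 1175720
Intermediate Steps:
C(z, A) = A + z
c(m) = m*(5 + m)
y = -1054 (y = (35 + (-1 - 3))*(-34) = (35 - 4)*(-34) = 31*(-34) = -1054)
(y + (-5*(-8))*c(I))*(-2214 - 166) = (-1054 + (-5*(-8))*(2*(5 + 2)))*(-2214 - 166) = (-1054 + 40*(2*7))*(-2380) = (-1054 + 40*14)*(-2380) = (-1054 + 560)*(-2380) = -494*(-2380) = 1175720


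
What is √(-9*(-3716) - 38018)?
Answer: I*√4574 ≈ 67.631*I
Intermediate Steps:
√(-9*(-3716) - 38018) = √(33444 - 38018) = √(-4574) = I*√4574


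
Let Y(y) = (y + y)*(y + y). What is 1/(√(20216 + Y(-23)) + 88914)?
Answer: 14819/1317612844 - √5583/3952838532 ≈ 1.1228e-5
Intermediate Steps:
Y(y) = 4*y² (Y(y) = (2*y)*(2*y) = 4*y²)
1/(√(20216 + Y(-23)) + 88914) = 1/(√(20216 + 4*(-23)²) + 88914) = 1/(√(20216 + 4*529) + 88914) = 1/(√(20216 + 2116) + 88914) = 1/(√22332 + 88914) = 1/(2*√5583 + 88914) = 1/(88914 + 2*√5583)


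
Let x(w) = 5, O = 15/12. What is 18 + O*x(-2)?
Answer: 97/4 ≈ 24.250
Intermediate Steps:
O = 5/4 (O = 15*(1/12) = 5/4 ≈ 1.2500)
18 + O*x(-2) = 18 + (5/4)*5 = 18 + 25/4 = 97/4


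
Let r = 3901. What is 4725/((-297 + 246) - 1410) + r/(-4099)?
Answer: -8355712/1996213 ≈ -4.1858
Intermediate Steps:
4725/((-297 + 246) - 1410) + r/(-4099) = 4725/((-297 + 246) - 1410) + 3901/(-4099) = 4725/(-51 - 1410) + 3901*(-1/4099) = 4725/(-1461) - 3901/4099 = 4725*(-1/1461) - 3901/4099 = -1575/487 - 3901/4099 = -8355712/1996213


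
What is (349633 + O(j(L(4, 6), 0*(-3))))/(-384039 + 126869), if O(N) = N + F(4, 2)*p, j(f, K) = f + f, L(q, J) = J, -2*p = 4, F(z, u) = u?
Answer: -349641/257170 ≈ -1.3596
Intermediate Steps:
p = -2 (p = -1/2*4 = -2)
j(f, K) = 2*f
O(N) = -4 + N (O(N) = N + 2*(-2) = N - 4 = -4 + N)
(349633 + O(j(L(4, 6), 0*(-3))))/(-384039 + 126869) = (349633 + (-4 + 2*6))/(-384039 + 126869) = (349633 + (-4 + 12))/(-257170) = (349633 + 8)*(-1/257170) = 349641*(-1/257170) = -349641/257170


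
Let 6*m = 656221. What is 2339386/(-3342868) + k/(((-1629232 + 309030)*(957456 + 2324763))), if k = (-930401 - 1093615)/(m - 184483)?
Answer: -126903243416970943631999/181338518530517483381038 ≈ -0.69981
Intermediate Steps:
m = 656221/6 (m = (⅙)*656221 = 656221/6 ≈ 1.0937e+5)
k = 12144096/450677 (k = (-930401 - 1093615)/(656221/6 - 184483) = -2024016/(-450677/6) = -2024016*(-6/450677) = 12144096/450677 ≈ 26.946)
2339386/(-3342868) + k/(((-1629232 + 309030)*(957456 + 2324763))) = 2339386/(-3342868) + 12144096/(450677*(((-1629232 + 309030)*(957456 + 2324763)))) = 2339386*(-1/3342868) + 12144096/(450677*((-1320202*3282219))) = -1169693/1671434 + (12144096/450677)/(-4333192088238) = -1169693/1671434 + (12144096/450677)*(-1/4333192088238) = -1169693/1671434 - 674672/108492778375046507 = -126903243416970943631999/181338518530517483381038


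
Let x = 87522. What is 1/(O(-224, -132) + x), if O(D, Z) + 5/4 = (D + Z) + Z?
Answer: 4/348131 ≈ 1.1490e-5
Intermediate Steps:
O(D, Z) = -5/4 + D + 2*Z (O(D, Z) = -5/4 + ((D + Z) + Z) = -5/4 + (D + 2*Z) = -5/4 + D + 2*Z)
1/(O(-224, -132) + x) = 1/((-5/4 - 224 + 2*(-132)) + 87522) = 1/((-5/4 - 224 - 264) + 87522) = 1/(-1957/4 + 87522) = 1/(348131/4) = 4/348131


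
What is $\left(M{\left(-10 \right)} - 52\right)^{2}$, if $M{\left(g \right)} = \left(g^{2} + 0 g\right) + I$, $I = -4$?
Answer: $1936$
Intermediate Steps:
$M{\left(g \right)} = -4 + g^{2}$ ($M{\left(g \right)} = \left(g^{2} + 0 g\right) - 4 = \left(g^{2} + 0\right) - 4 = g^{2} - 4 = -4 + g^{2}$)
$\left(M{\left(-10 \right)} - 52\right)^{2} = \left(\left(-4 + \left(-10\right)^{2}\right) - 52\right)^{2} = \left(\left(-4 + 100\right) - 52\right)^{2} = \left(96 - 52\right)^{2} = 44^{2} = 1936$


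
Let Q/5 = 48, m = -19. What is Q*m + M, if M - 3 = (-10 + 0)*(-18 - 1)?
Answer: -4367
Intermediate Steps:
Q = 240 (Q = 5*48 = 240)
M = 193 (M = 3 + (-10 + 0)*(-18 - 1) = 3 - 10*(-19) = 3 + 190 = 193)
Q*m + M = 240*(-19) + 193 = -4560 + 193 = -4367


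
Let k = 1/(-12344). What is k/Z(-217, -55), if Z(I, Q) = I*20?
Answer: 1/53572960 ≈ 1.8666e-8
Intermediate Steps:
k = -1/12344 ≈ -8.1011e-5
Z(I, Q) = 20*I
k/Z(-217, -55) = -1/(12344*(20*(-217))) = -1/12344/(-4340) = -1/12344*(-1/4340) = 1/53572960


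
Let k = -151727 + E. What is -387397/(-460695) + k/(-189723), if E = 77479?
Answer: 35901267797/29134812495 ≈ 1.2322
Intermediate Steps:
k = -74248 (k = -151727 + 77479 = -74248)
-387397/(-460695) + k/(-189723) = -387397/(-460695) - 74248/(-189723) = -387397*(-1/460695) - 74248*(-1/189723) = 387397/460695 + 74248/189723 = 35901267797/29134812495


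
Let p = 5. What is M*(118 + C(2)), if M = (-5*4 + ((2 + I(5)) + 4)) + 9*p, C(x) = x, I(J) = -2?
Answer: 3480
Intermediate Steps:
M = 29 (M = (-5*4 + ((2 - 2) + 4)) + 9*5 = (-20 + (0 + 4)) + 45 = (-20 + 4) + 45 = -16 + 45 = 29)
M*(118 + C(2)) = 29*(118 + 2) = 29*120 = 3480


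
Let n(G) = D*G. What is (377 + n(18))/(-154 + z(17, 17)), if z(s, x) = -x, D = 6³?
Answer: -4265/171 ≈ -24.942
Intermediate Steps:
D = 216
n(G) = 216*G
(377 + n(18))/(-154 + z(17, 17)) = (377 + 216*18)/(-154 - 1*17) = (377 + 3888)/(-154 - 17) = 4265/(-171) = 4265*(-1/171) = -4265/171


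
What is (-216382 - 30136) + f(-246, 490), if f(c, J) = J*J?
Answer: -6418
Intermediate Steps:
f(c, J) = J²
(-216382 - 30136) + f(-246, 490) = (-216382 - 30136) + 490² = -246518 + 240100 = -6418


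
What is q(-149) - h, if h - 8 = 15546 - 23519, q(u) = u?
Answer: 7816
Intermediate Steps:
h = -7965 (h = 8 + (15546 - 23519) = 8 - 7973 = -7965)
q(-149) - h = -149 - 1*(-7965) = -149 + 7965 = 7816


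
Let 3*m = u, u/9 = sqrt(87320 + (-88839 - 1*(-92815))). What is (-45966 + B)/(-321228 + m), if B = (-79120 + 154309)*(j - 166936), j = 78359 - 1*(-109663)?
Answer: -168409864486/34122555 - 18873682*sqrt(634)/34122555 ≈ -4949.4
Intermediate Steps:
j = 188022 (j = 78359 + 109663 = 188022)
u = 108*sqrt(634) (u = 9*sqrt(87320 + (-88839 - 1*(-92815))) = 9*sqrt(87320 + (-88839 + 92815)) = 9*sqrt(87320 + 3976) = 9*sqrt(91296) = 9*(12*sqrt(634)) = 108*sqrt(634) ≈ 2719.4)
m = 36*sqrt(634) (m = (108*sqrt(634))/3 = 36*sqrt(634) ≈ 906.46)
B = 1585435254 (B = (-79120 + 154309)*(188022 - 166936) = 75189*21086 = 1585435254)
(-45966 + B)/(-321228 + m) = (-45966 + 1585435254)/(-321228 + 36*sqrt(634)) = 1585389288/(-321228 + 36*sqrt(634))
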